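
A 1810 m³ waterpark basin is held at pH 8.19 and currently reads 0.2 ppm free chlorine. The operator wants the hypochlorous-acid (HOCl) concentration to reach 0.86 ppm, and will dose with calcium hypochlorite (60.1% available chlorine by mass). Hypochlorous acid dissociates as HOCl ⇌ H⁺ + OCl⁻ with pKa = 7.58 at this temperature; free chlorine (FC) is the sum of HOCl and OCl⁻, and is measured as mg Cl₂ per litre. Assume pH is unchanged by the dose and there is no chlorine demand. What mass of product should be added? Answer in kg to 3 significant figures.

12.5 kg

Volume: 1810 m³ = 1,810,000 L.
[OCl⁻]/[HOCl] = 10^(pH − pKa) = 10^(8.19 − 7.58) = 4.074; fraction as HOCl = 1/(1 + 4.074) = 0.1971.
Free chlorine required for 0.86 ppm HOCl: 0.86 / 0.1971 = 4.363 ppm.
FC to add: 4.363 − 0.2 = 4.163 mg/L as Cl₂.
Cl₂ equivalent: 4.163 mg/L × 1,810,000 L = 7536 g.
Product at 60.1% available Cl: 7536 / 0.601 = 12,540 g.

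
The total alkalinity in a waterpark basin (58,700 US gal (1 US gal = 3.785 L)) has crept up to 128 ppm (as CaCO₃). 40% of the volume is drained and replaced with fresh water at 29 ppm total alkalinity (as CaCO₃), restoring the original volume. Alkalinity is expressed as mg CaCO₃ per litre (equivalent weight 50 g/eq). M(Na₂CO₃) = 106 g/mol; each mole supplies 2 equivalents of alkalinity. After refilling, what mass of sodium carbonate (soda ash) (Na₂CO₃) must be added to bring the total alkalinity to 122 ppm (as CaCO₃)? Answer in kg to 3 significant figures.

7.91 kg

Volume: 58,700 US gal × 3.785 L/gal = 222,180 L.
After draining 40% and refilling: 128 × 0.60 + 29 × 0.40 = 88.4 ppm.
Deficit to target: 122 − 88.4 = 33.6 mg/L.
As CaCO₃: 33.6 mg/L × 222,180 L = 7465 g; ÷ 50 g/eq ÷ 2 = 74.65 mol Na₂CO₃.
Mass: 74.65 × 106 = 7913 g.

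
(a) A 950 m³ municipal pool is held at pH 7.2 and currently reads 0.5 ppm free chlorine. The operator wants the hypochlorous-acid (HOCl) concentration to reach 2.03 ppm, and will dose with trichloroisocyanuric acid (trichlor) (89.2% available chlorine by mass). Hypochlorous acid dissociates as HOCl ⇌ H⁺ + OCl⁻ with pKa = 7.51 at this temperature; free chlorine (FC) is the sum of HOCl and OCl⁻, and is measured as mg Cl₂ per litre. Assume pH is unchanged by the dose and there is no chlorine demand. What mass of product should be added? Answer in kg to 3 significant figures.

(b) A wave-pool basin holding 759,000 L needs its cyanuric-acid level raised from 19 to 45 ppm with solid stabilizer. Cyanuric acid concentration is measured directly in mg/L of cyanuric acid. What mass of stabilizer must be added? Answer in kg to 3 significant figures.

(a) Volume: 950 m³ = 950,000 L.
(a) [OCl⁻]/[HOCl] = 10^(pH − pKa) = 10^(7.2 − 7.51) = 0.4898; fraction as HOCl = 1/(1 + 0.4898) = 0.6712.
(a) Free chlorine required for 2.03 ppm HOCl: 2.03 / 0.6712 = 3.024 ppm.
(a) FC to add: 3.024 − 0.5 = 2.524 mg/L as Cl₂.
(a) Cl₂ equivalent: 2.524 mg/L × 950,000 L = 2398 g.
(a) Product at 89.2% available Cl: 2398 / 0.892 = 2688 g.

(b) CYA to add: (45 − 19) = 26 mg/L × 759,000 L = 19,730 g cyanuric acid.

(a) 2.69 kg; (b) 19.7 kg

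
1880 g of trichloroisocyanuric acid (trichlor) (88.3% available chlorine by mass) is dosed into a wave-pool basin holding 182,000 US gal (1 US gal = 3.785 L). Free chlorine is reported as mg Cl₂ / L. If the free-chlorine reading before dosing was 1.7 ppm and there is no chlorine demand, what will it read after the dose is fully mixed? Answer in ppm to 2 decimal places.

Volume: 182,000 US gal × 3.785 L/gal = 688,870 L.
Available chlorine delivered: 1880 g × 0.883 = 1660 g as Cl₂.
Concentration rise: 1660 g / 688,870 L = 2.41 mg/L = 2.41 ppm.
Final FC: 1.7 + 2.41 = 4.11 ppm.

4.11 ppm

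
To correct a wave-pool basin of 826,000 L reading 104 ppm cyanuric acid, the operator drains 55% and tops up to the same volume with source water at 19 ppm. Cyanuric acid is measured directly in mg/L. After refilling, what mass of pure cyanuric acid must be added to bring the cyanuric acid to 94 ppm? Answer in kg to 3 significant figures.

After draining 55% and refilling: 104 × 0.45 + 19 × 0.55 = 57.25 ppm.
Deficit to target: 94 − 57.25 = 36.75 mg/L.
Mass: 36.75 mg/L × 826,000 L = 30,360 g cyanuric acid.

30.4 kg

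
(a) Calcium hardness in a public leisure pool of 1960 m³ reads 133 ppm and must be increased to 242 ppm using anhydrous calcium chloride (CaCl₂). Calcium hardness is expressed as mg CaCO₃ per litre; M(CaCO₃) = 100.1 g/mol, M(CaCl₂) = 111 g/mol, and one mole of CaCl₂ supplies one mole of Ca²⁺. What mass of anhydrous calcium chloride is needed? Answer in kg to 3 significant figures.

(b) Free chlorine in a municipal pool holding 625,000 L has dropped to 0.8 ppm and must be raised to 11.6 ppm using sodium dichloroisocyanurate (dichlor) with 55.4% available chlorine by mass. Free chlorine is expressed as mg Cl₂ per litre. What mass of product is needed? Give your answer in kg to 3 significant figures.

(a) 237 kg; (b) 12.2 kg

(a) Volume: 1960 m³ = 1,960,000 L.
(a) Hardness to add: (242 − 133) = 109 mg/L as CaCO₃ × 1,960,000 L = 213,600 g as CaCO₃.
(a) Moles of Ca²⁺ (1 mol Ca²⁺ ≡ 1 mol CaCO₃): 213,600 / 100.1 g/mol = 2134 mol.
(a) Mass of CaCl₂: 2134 × 111 = 236,900 g.

(b) Chlorine deficit: 11.6 − 0.8 = 10.8 ppm = 10.8 mg/L as Cl₂.
(b) Cl₂ equivalent needed: 10.8 mg/L × 625,000 L = 6,750,000 mg = 6750 g.
(b) Product at 55.4% available chlorine: 6750 / 0.554 = 12,180 g.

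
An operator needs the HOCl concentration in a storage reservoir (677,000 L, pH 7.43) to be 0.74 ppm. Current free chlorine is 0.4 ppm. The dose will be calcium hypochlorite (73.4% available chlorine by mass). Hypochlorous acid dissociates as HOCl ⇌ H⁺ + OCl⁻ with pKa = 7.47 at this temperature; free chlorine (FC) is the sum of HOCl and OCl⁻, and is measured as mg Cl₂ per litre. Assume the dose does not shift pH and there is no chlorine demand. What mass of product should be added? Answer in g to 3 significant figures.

936 g

[OCl⁻]/[HOCl] = 10^(pH − pKa) = 10^(7.43 − 7.47) = 0.912; fraction as HOCl = 1/(1 + 0.912) = 0.523.
Free chlorine required for 0.74 ppm HOCl: 0.74 / 0.523 = 1.415 ppm.
FC to add: 1.415 − 0.4 = 1.015 mg/L as Cl₂.
Cl₂ equivalent: 1.015 mg/L × 677,000 L = 687.1 g.
Product at 73.4% available Cl: 687.1 / 0.734 = 936.1 g.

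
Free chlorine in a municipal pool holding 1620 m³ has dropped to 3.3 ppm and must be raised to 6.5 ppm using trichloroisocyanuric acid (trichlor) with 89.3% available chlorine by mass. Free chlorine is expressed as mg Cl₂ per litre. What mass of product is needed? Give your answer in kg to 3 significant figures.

Volume: 1620 m³ = 1,620,000 L.
Chlorine deficit: 6.5 − 3.3 = 3.2 ppm = 3.2 mg/L as Cl₂.
Cl₂ equivalent needed: 3.2 mg/L × 1,620,000 L = 5,184,000 mg = 5184 g.
Product at 89.3% available chlorine: 5184 / 0.893 = 5805 g.

5.81 kg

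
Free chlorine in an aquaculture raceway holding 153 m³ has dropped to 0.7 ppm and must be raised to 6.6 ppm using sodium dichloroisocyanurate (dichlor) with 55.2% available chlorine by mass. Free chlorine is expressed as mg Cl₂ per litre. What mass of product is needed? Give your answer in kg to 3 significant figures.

1.64 kg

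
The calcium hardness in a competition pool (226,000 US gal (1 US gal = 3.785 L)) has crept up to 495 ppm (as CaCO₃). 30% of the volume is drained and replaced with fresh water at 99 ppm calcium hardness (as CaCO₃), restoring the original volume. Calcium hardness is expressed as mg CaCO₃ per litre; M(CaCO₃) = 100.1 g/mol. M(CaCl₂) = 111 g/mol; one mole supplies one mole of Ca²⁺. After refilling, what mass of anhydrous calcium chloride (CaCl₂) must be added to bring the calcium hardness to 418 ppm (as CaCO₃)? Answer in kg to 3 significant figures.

Volume: 226,000 US gal × 3.785 L/gal = 855,410 L.
After draining 30% and refilling: 495 × 0.70 + 99 × 0.30 = 376.2 ppm.
Deficit to target: 418 − 376.2 = 41.8 mg/L.
As CaCO₃: 41.8 mg/L × 855,410 L = 35,760 g; ÷ 100.1 = 357.2 mol Ca²⁺.
Mass: 357.2 × 111 = 39,650 g.

39.6 kg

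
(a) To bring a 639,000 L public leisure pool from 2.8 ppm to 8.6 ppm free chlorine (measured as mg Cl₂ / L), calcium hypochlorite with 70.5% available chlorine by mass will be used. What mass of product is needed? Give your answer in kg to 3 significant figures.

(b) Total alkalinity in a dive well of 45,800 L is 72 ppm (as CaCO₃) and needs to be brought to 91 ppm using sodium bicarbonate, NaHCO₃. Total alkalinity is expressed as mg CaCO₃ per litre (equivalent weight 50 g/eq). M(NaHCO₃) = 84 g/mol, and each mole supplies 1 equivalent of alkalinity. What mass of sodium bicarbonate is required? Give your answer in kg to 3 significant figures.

(a) 5.26 kg; (b) 1.46 kg

(a) Chlorine deficit: 8.6 − 2.8 = 5.8 ppm = 5.8 mg/L as Cl₂.
(a) Cl₂ equivalent needed: 5.8 mg/L × 639,000 L = 3,706,000 mg = 3706 g.
(a) Product at 70.5% available chlorine: 3706 / 0.705 = 5257 g.

(b) Alkalinity to add: (91 − 72) = 19 mg/L as CaCO₃ × 45,800 L = 870.2 g as CaCO₃.
(b) Equivalents: 870.2 g ÷ 50 g/eq = 17.4 eq.
(b) NaHCO₃ supplies 1 eq per mole → 17.4 mol.
(b) Mass: 17.4 mol × 84 g/mol = 1462 g.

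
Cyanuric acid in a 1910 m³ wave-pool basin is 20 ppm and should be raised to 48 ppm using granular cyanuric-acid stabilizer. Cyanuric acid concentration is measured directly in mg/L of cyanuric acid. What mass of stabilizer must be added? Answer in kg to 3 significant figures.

53.5 kg

Volume: 1910 m³ = 1,910,000 L.
CYA to add: (48 − 20) = 28 mg/L × 1,910,000 L = 53,480 g cyanuric acid.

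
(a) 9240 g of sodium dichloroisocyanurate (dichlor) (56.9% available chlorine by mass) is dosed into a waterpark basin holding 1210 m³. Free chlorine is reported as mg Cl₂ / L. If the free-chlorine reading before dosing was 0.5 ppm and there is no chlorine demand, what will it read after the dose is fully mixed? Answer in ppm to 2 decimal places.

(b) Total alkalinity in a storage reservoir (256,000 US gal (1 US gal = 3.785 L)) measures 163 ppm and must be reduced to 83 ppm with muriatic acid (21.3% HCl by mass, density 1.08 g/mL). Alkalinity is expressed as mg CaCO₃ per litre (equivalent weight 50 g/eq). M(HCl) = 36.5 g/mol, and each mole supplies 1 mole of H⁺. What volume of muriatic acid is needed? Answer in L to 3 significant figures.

(a) Volume: 1210 m³ = 1,210,000 L.
(a) Available chlorine delivered: 9240 g × 0.569 = 5258 g as Cl₂.
(a) Concentration rise: 5258 g / 1,210,000 L = 4.345 mg/L = 4.35 ppm.
(a) Final FC: 0.5 + 4.35 = 4.85 ppm.

(b) Volume: 256,000 US gal × 3.785 L/gal = 968,960 L.
(b) Alkalinity to neutralize: (163 − 83) = 80 mg/L as CaCO₃ × 968,960 L = 77,520 g as CaCO₃.
(b) Equivalents of H⁺ required: 77,520 ÷ 50 g/eq = 1550 eq = 1550 mol HCl.
(b) Mass of HCl: 1550 × 36.5 = 56,590 g.
(b) Mass of 21.3% solution: 56,590 / 0.213 = 265,700 g.
(b) Volume: 265,700 g ÷ 1.08 g/mL = 246,000 mL.

(a) 4.85 ppm; (b) 246 L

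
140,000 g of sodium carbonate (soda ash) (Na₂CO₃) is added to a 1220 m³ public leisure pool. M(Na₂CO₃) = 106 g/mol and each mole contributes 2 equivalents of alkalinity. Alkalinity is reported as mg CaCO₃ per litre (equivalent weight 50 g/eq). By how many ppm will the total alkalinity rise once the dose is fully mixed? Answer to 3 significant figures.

108 ppm

Volume: 1220 m³ = 1,220,000 L.
Moles of Na₂CO₃: 140,000 g ÷ 106 g/mol = 1321 mol → 2642 eq of alkalinity.
As CaCO₃: 2642 eq × 50 g/eq = 132,100 g.
Rise: 132,100 g / 1,220,000 L × 1000 = 108.3 mg/L.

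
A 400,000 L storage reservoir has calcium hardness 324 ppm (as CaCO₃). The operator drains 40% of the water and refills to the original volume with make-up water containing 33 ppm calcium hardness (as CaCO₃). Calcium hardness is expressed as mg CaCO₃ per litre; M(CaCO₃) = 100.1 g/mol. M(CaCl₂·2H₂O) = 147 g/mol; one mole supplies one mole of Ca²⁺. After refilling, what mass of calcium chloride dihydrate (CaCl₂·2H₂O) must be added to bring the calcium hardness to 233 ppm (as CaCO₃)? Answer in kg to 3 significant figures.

After draining 40% and refilling: 324 × 0.60 + 33 × 0.40 = 207.6 ppm.
Deficit to target: 233 − 207.6 = 25.4 mg/L.
As CaCO₃: 25.4 mg/L × 400,000 L = 10,160 g; ÷ 100.1 = 101.5 mol Ca²⁺.
Mass: 101.5 × 147 = 14,920 g.

14.9 kg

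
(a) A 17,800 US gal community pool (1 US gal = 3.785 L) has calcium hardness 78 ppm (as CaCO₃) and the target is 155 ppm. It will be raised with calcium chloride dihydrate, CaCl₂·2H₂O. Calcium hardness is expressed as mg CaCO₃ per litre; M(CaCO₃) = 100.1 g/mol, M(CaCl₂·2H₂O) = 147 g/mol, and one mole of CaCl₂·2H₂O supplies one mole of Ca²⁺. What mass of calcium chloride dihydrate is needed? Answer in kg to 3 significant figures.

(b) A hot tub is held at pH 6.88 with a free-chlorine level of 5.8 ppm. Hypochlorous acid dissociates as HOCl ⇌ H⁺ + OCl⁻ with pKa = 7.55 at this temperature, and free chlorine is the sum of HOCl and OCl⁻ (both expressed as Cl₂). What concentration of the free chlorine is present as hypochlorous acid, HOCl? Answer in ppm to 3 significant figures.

(a) Volume: 17,800 US gal × 3.785 L/gal = 67,373 L.
(a) Hardness to add: (155 − 78) = 77 mg/L as CaCO₃ × 67,373 L = 5188 g as CaCO₃.
(a) Moles of Ca²⁺ (1 mol Ca²⁺ ≡ 1 mol CaCO₃): 5188 / 100.1 g/mol = 51.83 mol.
(a) Mass of CaCl₂·2H₂O: 51.83 × 147 = 7618 g.

(b) [OCl⁻]/[HOCl] = 10^(pH − pKa) = 10^(6.88 − 7.55) = 10^-0.67 = 0.2138.
(b) Fraction as HOCl = 1 / (1 + 0.2138) = 0.8239.
(b) HOCl = 0.8239 × 5.8 ppm = 4.778 ppm.

(a) 7.62 kg; (b) 4.78 ppm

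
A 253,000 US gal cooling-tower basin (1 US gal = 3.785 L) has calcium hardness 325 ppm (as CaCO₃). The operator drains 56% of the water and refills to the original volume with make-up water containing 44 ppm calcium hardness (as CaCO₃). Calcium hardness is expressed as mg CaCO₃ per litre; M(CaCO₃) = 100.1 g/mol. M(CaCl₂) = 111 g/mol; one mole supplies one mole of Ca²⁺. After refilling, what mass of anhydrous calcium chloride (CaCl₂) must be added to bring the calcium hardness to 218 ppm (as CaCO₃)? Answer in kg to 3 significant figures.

Volume: 253,000 US gal × 3.785 L/gal = 957,605 L.
After draining 56% and refilling: 325 × 0.44 + 44 × 0.56 = 167.64 ppm.
Deficit to target: 218 − 167.64 = 50.36 mg/L.
As CaCO₃: 50.36 mg/L × 957,605 L = 48,220 g; ÷ 100.1 = 481.8 mol Ca²⁺.
Mass: 481.8 × 111 = 53,480 g.

53.5 kg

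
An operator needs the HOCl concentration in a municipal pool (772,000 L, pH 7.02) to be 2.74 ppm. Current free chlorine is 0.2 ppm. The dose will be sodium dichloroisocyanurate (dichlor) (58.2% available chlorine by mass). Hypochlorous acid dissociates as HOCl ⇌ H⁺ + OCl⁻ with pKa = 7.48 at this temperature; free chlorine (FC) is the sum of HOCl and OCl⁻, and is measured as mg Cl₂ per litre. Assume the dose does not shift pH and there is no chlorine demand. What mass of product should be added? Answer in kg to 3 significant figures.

4.63 kg

[OCl⁻]/[HOCl] = 10^(pH − pKa) = 10^(7.02 − 7.48) = 0.3467; fraction as HOCl = 1/(1 + 0.3467) = 0.7425.
Free chlorine required for 2.74 ppm HOCl: 2.74 / 0.7425 = 3.69 ppm.
FC to add: 3.69 − 0.2 = 3.49 mg/L as Cl₂.
Cl₂ equivalent: 3.49 mg/L × 772,000 L = 2694 g.
Product at 58.2% available Cl: 2694 / 0.582 = 4629 g.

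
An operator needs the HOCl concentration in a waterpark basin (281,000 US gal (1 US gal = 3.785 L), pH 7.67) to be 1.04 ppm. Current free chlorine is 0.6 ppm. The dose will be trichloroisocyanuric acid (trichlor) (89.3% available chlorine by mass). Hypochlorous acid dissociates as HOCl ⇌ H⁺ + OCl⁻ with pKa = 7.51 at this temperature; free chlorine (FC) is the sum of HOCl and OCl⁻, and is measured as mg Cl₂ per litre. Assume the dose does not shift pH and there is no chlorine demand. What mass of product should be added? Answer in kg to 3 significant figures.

2.31 kg

Volume: 281,000 US gal × 3.785 L/gal = 1,063,585 L.
[OCl⁻]/[HOCl] = 10^(pH − pKa) = 10^(7.67 − 7.51) = 1.445; fraction as HOCl = 1/(1 + 1.445) = 0.4089.
Free chlorine required for 1.04 ppm HOCl: 1.04 / 0.4089 = 2.543 ppm.
FC to add: 2.543 − 0.6 = 1.943 mg/L as Cl₂.
Cl₂ equivalent: 1.943 mg/L × 1,063,585 L = 2067 g.
Product at 89.3% available Cl: 2067 / 0.893 = 2314 g.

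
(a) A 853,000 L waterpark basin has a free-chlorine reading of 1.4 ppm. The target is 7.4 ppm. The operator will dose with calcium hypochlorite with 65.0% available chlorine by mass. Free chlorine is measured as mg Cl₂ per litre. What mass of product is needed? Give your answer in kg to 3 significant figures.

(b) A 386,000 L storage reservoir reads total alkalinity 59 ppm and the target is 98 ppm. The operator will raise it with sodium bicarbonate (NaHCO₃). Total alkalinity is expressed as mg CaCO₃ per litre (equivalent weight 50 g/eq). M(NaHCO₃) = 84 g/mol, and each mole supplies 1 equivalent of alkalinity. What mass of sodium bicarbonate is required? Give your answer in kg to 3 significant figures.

(a) 7.87 kg; (b) 25.3 kg

(a) Chlorine deficit: 7.4 − 1.4 = 6 ppm = 6 mg/L as Cl₂.
(a) Cl₂ equivalent needed: 6 mg/L × 853,000 L = 5,118,000 mg = 5118 g.
(a) Product at 65.0% available chlorine: 5118 / 0.65 = 7874 g.

(b) Alkalinity to add: (98 − 59) = 39 mg/L as CaCO₃ × 386,000 L = 15,050 g as CaCO₃.
(b) Equivalents: 15,050 g ÷ 50 g/eq = 301.1 eq.
(b) NaHCO₃ supplies 1 eq per mole → 301.1 mol.
(b) Mass: 301.1 mol × 84 g/mol = 25,290 g.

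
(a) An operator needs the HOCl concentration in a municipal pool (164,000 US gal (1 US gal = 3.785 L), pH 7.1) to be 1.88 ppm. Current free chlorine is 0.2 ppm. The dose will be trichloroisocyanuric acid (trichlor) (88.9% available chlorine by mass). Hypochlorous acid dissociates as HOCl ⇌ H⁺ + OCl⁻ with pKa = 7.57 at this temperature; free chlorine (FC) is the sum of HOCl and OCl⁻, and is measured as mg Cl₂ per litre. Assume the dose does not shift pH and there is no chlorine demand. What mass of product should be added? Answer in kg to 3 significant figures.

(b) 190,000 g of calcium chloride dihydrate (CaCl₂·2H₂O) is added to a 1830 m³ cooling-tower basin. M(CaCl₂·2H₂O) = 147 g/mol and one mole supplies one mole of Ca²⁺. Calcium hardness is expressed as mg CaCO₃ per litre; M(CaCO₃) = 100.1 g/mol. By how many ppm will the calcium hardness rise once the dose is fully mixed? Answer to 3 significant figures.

(a) 1.62 kg; (b) 70.7 ppm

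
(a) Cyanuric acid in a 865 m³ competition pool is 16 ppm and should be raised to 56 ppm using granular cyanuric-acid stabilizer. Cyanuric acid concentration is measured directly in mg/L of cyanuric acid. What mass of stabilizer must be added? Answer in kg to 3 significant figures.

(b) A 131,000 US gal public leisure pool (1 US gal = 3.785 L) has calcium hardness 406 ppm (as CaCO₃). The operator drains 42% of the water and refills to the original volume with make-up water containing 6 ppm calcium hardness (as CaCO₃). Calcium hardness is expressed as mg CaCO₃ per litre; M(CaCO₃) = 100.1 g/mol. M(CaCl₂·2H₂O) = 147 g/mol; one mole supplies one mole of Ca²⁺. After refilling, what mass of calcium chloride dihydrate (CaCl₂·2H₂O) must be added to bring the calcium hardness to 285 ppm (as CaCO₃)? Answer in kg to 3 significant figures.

(a) Volume: 865 m³ = 865,000 L.
(a) CYA to add: (56 − 16) = 40 mg/L × 865,000 L = 34,600 g cyanuric acid.

(b) Volume: 131,000 US gal × 3.785 L/gal = 495,835 L.
(b) After draining 42% and refilling: 406 × 0.58 + 6 × 0.42 = 238 ppm.
(b) Deficit to target: 285 − 238 = 47 mg/L.
(b) As CaCO₃: 47 mg/L × 495,835 L = 23,300 g; ÷ 100.1 = 232.8 mol Ca²⁺.
(b) Mass: 232.8 × 147 = 34,220 g.

(a) 34.6 kg; (b) 34.2 kg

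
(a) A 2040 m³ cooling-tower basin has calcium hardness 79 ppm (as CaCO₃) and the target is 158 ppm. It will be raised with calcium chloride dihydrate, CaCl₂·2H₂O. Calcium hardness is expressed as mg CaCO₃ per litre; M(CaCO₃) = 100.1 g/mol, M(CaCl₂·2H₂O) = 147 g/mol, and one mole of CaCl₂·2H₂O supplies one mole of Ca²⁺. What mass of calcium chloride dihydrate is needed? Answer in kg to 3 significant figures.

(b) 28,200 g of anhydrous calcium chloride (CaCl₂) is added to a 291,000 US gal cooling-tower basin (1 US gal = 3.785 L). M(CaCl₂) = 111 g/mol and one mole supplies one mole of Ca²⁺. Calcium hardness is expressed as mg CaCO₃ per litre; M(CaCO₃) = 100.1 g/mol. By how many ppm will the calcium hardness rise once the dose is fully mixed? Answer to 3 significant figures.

(a) 237 kg; (b) 23.1 ppm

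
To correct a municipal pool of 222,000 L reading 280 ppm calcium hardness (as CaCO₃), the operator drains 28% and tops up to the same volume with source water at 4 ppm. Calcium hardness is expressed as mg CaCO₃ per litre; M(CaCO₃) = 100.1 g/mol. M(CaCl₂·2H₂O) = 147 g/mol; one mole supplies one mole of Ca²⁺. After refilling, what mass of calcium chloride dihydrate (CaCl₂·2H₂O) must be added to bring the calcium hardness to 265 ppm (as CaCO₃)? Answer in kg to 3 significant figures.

20.3 kg

After draining 28% and refilling: 280 × 0.72 + 4 × 0.28 = 202.72 ppm.
Deficit to target: 265 − 202.72 = 62.28 mg/L.
As CaCO₃: 62.28 mg/L × 222,000 L = 13,830 g; ÷ 100.1 = 138.1 mol Ca²⁺.
Mass: 138.1 × 147 = 20,300 g.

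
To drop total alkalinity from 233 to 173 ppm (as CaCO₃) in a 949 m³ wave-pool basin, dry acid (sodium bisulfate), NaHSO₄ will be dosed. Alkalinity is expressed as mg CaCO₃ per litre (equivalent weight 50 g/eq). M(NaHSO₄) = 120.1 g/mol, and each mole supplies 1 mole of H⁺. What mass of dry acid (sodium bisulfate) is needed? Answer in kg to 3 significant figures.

Volume: 949 m³ = 949,000 L.
Alkalinity to neutralize: (233 − 173) = 60 mg/L as CaCO₃ × 949,000 L = 56,940 g as CaCO₃.
Equivalents of H⁺ required: 56,940 ÷ 50 g/eq = 1139 eq = 1139 mol NaHSO₄.
Mass of NaHSO₄: 1139 × 120.1 = 136,800 g.

137 kg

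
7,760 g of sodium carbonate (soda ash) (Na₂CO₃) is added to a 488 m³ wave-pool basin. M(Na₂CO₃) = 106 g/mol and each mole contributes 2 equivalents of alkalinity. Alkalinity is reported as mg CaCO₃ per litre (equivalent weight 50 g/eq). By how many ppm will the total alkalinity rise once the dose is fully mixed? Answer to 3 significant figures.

Volume: 488 m³ = 488,000 L.
Moles of Na₂CO₃: 7,760 g ÷ 106 g/mol = 73.21 mol → 146.4 eq of alkalinity.
As CaCO₃: 146.4 eq × 50 g/eq = 7321 g.
Rise: 7321 g / 488,000 L × 1000 = 15 mg/L.

15.0 ppm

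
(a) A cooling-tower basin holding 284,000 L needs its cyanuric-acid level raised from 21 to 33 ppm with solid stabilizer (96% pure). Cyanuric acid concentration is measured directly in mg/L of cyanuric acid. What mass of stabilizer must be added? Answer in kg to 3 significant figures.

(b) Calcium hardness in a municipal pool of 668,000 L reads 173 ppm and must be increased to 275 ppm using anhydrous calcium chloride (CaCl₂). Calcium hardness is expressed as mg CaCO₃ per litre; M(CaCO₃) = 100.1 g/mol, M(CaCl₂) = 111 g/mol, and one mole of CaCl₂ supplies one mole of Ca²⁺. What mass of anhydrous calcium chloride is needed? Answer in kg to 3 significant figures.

(a) 3.55 kg; (b) 75.6 kg

(a) CYA to add: (33 − 21) = 12 mg/L × 284,000 L = 3408 g cyanuric acid.
(a) At 96% purity: 3408 / 0.96 = 3550 g product.

(b) Hardness to add: (275 − 173) = 102 mg/L as CaCO₃ × 668,000 L = 68,140 g as CaCO₃.
(b) Moles of Ca²⁺ (1 mol Ca²⁺ ≡ 1 mol CaCO₃): 68,140 / 100.1 g/mol = 680.7 mol.
(b) Mass of CaCl₂: 680.7 × 111 = 75,560 g.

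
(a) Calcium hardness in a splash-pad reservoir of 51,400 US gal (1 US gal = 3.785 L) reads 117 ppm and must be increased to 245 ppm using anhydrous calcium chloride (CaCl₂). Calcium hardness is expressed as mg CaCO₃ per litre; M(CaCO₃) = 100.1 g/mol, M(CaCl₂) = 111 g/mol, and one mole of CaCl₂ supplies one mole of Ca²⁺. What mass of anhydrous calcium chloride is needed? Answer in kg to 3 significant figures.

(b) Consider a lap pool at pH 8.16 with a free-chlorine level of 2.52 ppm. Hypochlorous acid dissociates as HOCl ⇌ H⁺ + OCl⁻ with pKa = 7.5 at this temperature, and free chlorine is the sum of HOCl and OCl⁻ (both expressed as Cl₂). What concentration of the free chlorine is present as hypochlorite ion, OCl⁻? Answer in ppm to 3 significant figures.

(a) Volume: 51,400 US gal × 3.785 L/gal = 194,549 L.
(a) Hardness to add: (245 − 117) = 128 mg/L as CaCO₃ × 194,549 L = 24,900 g as CaCO₃.
(a) Moles of Ca²⁺ (1 mol Ca²⁺ ≡ 1 mol CaCO₃): 24,900 / 100.1 g/mol = 248.8 mol.
(a) Mass of CaCl₂: 248.8 × 111 = 27,610 g.

(b) [OCl⁻]/[HOCl] = 10^(pH − pKa) = 10^(8.16 − 7.5) = 10^0.66 = 4.571.
(b) Fraction as HOCl = 1 / (1 + 4.571) = 0.1795.
(b) OCl⁻ = (1 − 0.1795) × 2.52 ppm = 2.068 ppm.

(a) 27.6 kg; (b) 2.07 ppm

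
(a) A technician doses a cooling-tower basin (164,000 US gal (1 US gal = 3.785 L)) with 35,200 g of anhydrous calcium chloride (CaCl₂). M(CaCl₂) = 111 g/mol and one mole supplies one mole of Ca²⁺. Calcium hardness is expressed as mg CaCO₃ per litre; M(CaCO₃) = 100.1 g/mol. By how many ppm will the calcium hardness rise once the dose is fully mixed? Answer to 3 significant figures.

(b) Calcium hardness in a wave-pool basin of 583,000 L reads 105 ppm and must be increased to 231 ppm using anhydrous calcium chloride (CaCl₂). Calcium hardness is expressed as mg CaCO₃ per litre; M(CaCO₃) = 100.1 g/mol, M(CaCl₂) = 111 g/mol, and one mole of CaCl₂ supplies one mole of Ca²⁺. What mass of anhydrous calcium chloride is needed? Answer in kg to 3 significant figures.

(a) 51.1 ppm; (b) 81.5 kg

(a) Volume: 164,000 US gal × 3.785 L/gal = 620,740 L.
(a) Moles of Ca²⁺: 35,200 g ÷ 111 g/mol = 317.1 mol.
(a) As CaCO₃: 317.1 mol × 100.1 g/mol = 31,740 g.
(a) Rise: 31,740 g / 620,740 L × 1000 = 51.14 mg/L.

(b) Hardness to add: (231 − 105) = 126 mg/L as CaCO₃ × 583,000 L = 73,460 g as CaCO₃.
(b) Moles of Ca²⁺ (1 mol Ca²⁺ ≡ 1 mol CaCO₃): 73,460 / 100.1 g/mol = 733.8 mol.
(b) Mass of CaCl₂: 733.8 × 111 = 81,460 g.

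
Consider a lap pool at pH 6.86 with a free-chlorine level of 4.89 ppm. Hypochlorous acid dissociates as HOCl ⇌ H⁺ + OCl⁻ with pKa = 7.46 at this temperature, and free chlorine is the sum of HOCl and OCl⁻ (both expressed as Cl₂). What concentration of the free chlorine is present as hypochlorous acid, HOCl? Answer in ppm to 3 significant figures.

3.91 ppm

[OCl⁻]/[HOCl] = 10^(pH − pKa) = 10^(6.86 − 7.46) = 10^-0.60 = 0.2512.
Fraction as HOCl = 1 / (1 + 0.2512) = 0.7992.
HOCl = 0.7992 × 4.89 ppm = 3.908 ppm.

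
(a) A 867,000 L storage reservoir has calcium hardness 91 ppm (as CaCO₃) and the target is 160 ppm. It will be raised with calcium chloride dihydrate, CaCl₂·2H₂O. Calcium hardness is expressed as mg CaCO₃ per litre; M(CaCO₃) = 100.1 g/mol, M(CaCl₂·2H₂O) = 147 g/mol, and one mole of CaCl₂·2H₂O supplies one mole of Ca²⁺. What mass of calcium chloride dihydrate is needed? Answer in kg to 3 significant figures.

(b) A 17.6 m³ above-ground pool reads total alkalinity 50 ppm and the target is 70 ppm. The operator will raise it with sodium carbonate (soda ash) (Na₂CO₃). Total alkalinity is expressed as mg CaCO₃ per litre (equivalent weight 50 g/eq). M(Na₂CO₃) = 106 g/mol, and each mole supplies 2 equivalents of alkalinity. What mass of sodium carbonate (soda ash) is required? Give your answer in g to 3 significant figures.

(a) 87.9 kg; (b) 373 g

(a) Hardness to add: (160 − 91) = 69 mg/L as CaCO₃ × 867,000 L = 59,820 g as CaCO₃.
(a) Moles of Ca²⁺ (1 mol Ca²⁺ ≡ 1 mol CaCO₃): 59,820 / 100.1 g/mol = 597.6 mol.
(a) Mass of CaCl₂·2H₂O: 597.6 × 147 = 87,850 g.

(b) Volume: 17.6 m³ = 17,600 L.
(b) Alkalinity to add: (70 − 50) = 20 mg/L as CaCO₃ × 17,600 L = 352 g as CaCO₃.
(b) Equivalents: 352 g ÷ 50 g/eq = 7.04 eq.
(b) Each mole of Na₂CO₃ supplies 2 eq, so 7.04 / 2 = 3.52 mol.
(b) Mass: 3.52 mol × 106 g/mol = 373.1 g.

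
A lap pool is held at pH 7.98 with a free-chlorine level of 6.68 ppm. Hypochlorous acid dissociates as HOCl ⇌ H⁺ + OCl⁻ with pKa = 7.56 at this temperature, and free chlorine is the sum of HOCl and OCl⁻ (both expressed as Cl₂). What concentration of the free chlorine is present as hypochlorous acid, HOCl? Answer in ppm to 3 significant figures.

[OCl⁻]/[HOCl] = 10^(pH − pKa) = 10^(7.98 − 7.56) = 10^0.42 = 2.63.
Fraction as HOCl = 1 / (1 + 2.63) = 0.2755.
HOCl = 0.2755 × 6.68 ppm = 1.84 ppm.

1.84 ppm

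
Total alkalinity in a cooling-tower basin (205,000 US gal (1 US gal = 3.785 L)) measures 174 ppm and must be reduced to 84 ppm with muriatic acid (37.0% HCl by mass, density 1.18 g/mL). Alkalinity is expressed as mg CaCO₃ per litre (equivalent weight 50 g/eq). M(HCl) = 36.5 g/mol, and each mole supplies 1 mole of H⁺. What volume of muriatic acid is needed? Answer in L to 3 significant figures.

Volume: 205,000 US gal × 3.785 L/gal = 775,925 L.
Alkalinity to neutralize: (174 − 84) = 90 mg/L as CaCO₃ × 775,925 L = 69,830 g as CaCO₃.
Equivalents of H⁺ required: 69,830 ÷ 50 g/eq = 1397 eq = 1397 mol HCl.
Mass of HCl: 1397 × 36.5 = 50,980 g.
Mass of 37.0% solution: 50,980 / 0.37 = 137,800 g.
Volume: 137,800 g ÷ 1.18 g/mL = 116,800 mL.

117 L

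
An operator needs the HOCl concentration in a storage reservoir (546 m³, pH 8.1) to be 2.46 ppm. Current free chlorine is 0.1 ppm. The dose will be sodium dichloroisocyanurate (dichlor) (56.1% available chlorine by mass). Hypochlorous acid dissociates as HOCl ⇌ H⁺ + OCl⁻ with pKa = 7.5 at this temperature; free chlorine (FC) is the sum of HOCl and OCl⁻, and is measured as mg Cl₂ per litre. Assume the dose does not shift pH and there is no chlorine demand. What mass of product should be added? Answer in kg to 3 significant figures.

11.8 kg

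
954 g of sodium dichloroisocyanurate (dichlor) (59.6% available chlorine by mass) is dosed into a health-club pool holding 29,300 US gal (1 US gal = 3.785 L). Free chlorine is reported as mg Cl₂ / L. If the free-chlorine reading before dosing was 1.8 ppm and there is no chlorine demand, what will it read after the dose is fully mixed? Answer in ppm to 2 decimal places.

6.93 ppm

Volume: 29,300 US gal × 3.785 L/gal = 110,900 L.
Available chlorine delivered: 954 g × 0.596 = 568.6 g as Cl₂.
Concentration rise: 568.6 g / 110,900 L = 5.127 mg/L = 5.13 ppm.
Final FC: 1.8 + 5.13 = 6.93 ppm.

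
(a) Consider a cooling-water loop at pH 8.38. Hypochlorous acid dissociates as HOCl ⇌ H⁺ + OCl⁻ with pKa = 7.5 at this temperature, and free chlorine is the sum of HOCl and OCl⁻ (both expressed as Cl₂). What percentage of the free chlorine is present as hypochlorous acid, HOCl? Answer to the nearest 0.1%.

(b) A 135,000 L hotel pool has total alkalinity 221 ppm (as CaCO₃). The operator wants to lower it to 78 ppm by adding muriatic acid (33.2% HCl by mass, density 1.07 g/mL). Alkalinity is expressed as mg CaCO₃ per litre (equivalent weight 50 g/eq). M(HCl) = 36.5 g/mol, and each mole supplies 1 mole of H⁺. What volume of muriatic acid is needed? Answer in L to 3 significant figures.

(a) 11.6%; (b) 39.7 L

(a) [OCl⁻]/[HOCl] = 10^(pH − pKa) = 10^(8.38 − 7.5) = 10^0.88 = 7.586.
(a) Fraction as HOCl = 1 / (1 + 7.586) = 0.1165.

(b) Alkalinity to neutralize: (221 − 78) = 143 mg/L as CaCO₃ × 135,000 L = 19,300 g as CaCO₃.
(b) Equivalents of H⁺ required: 19,300 ÷ 50 g/eq = 386.1 eq = 386.1 mol HCl.
(b) Mass of HCl: 386.1 × 36.5 = 14,090 g.
(b) Mass of 33.2% solution: 14,090 / 0.332 = 42,450 g.
(b) Volume: 42,450 g ÷ 1.07 g/mL = 39,670 mL.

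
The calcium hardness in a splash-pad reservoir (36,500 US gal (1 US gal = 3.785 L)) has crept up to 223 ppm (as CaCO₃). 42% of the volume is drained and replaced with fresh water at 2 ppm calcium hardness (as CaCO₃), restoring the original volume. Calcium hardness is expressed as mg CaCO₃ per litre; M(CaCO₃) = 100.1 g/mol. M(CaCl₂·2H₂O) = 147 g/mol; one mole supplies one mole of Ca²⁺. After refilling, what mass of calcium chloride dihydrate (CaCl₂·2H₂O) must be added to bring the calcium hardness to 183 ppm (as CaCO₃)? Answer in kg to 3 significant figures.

10.7 kg

Volume: 36,500 US gal × 3.785 L/gal = 138,152 L.
After draining 42% and refilling: 223 × 0.58 + 2 × 0.42 = 130.18 ppm.
Deficit to target: 183 − 130.18 = 52.82 mg/L.
As CaCO₃: 52.82 mg/L × 138,152 L = 7297 g; ÷ 100.1 = 72.9 mol Ca²⁺.
Mass: 72.9 × 147 = 10,720 g.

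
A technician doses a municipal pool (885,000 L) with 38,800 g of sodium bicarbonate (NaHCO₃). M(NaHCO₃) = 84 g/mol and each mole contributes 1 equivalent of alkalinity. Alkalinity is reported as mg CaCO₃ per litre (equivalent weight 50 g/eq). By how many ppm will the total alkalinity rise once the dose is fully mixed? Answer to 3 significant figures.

Moles of NaHCO₃: 38,800 g ÷ 84 g/mol = 461.9 mol → 461.9 eq of alkalinity.
As CaCO₃: 461.9 eq × 50 g/eq = 23,100 g.
Rise: 23,100 g / 885,000 L × 1000 = 26.1 mg/L.

26.1 ppm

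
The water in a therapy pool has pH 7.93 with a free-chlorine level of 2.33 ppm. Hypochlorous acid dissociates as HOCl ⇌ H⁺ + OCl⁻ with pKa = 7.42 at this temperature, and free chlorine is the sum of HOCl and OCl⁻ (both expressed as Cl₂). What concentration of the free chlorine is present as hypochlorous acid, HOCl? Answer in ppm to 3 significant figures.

0.550 ppm

[OCl⁻]/[HOCl] = 10^(pH − pKa) = 10^(7.93 − 7.42) = 10^0.51 = 3.236.
Fraction as HOCl = 1 / (1 + 3.236) = 0.2361.
HOCl = 0.2361 × 2.33 ppm = 0.5501 ppm.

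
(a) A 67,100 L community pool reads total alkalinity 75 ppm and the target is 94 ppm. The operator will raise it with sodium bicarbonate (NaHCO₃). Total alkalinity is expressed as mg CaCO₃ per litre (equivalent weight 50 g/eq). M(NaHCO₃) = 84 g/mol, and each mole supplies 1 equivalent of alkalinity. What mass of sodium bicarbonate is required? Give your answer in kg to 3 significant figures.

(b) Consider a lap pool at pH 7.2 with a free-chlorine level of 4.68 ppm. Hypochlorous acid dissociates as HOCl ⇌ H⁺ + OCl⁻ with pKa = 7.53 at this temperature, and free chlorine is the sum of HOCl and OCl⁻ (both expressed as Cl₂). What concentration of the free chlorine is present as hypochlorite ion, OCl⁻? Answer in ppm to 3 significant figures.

(a) Alkalinity to add: (94 − 75) = 19 mg/L as CaCO₃ × 67,100 L = 1275 g as CaCO₃.
(a) Equivalents: 1275 g ÷ 50 g/eq = 25.5 eq.
(a) NaHCO₃ supplies 1 eq per mole → 25.5 mol.
(a) Mass: 25.5 mol × 84 g/mol = 2142 g.

(b) [OCl⁻]/[HOCl] = 10^(pH − pKa) = 10^(7.2 − 7.53) = 10^-0.33 = 0.4677.
(b) Fraction as HOCl = 1 / (1 + 0.4677) = 0.6813.
(b) OCl⁻ = (1 − 0.6813) × 4.68 ppm = 1.491 ppm.

(a) 2.14 kg; (b) 1.49 ppm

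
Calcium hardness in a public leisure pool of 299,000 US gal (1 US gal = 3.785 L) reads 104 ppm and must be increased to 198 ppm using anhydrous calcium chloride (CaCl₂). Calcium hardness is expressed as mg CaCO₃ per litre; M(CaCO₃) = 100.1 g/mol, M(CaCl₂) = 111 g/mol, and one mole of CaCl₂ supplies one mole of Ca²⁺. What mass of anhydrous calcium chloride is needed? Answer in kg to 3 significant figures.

Volume: 299,000 US gal × 3.785 L/gal = 1,131,715 L.
Hardness to add: (198 − 104) = 94 mg/L as CaCO₃ × 1,131,715 L = 106,400 g as CaCO₃.
Moles of Ca²⁺ (1 mol Ca²⁺ ≡ 1 mol CaCO₃): 106,400 / 100.1 g/mol = 1063 mol.
Mass of CaCl₂: 1063 × 111 = 118,000 g.

118 kg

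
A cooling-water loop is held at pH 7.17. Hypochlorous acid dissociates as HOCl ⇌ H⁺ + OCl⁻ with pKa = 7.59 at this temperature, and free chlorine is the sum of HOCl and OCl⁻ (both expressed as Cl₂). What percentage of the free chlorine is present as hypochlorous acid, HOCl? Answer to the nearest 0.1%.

[OCl⁻]/[HOCl] = 10^(pH − pKa) = 10^(7.17 − 7.59) = 10^-0.42 = 0.3802.
Fraction as HOCl = 1 / (1 + 0.3802) = 0.7245.

72.5%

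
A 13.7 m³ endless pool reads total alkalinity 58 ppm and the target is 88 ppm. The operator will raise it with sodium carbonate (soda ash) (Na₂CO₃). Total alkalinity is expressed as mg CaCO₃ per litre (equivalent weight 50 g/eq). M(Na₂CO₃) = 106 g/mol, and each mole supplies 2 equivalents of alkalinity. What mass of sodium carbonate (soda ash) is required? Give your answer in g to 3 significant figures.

436 g

Volume: 13.7 m³ = 13,700 L.
Alkalinity to add: (88 − 58) = 30 mg/L as CaCO₃ × 13,700 L = 411 g as CaCO₃.
Equivalents: 411 g ÷ 50 g/eq = 8.22 eq.
Each mole of Na₂CO₃ supplies 2 eq, so 8.22 / 2 = 4.11 mol.
Mass: 4.11 mol × 106 g/mol = 435.7 g.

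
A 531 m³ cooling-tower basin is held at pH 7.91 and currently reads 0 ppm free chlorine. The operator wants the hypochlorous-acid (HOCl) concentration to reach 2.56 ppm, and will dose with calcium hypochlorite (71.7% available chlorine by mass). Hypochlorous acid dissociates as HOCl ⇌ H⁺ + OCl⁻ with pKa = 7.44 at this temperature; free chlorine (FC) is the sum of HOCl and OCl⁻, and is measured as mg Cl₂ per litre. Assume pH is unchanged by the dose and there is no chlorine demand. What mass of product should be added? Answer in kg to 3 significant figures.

Volume: 531 m³ = 531,000 L.
[OCl⁻]/[HOCl] = 10^(pH − pKa) = 10^(7.91 − 7.44) = 2.951; fraction as HOCl = 1/(1 + 2.951) = 0.2531.
Free chlorine required for 2.56 ppm HOCl: 2.56 / 0.2531 = 10.12 ppm.
FC to add: 10.12 − 0 = 10.12 mg/L as Cl₂.
Cl₂ equivalent: 10.12 mg/L × 531,000 L = 5371 g.
Product at 71.7% available Cl: 5371 / 0.717 = 7491 g.

7.49 kg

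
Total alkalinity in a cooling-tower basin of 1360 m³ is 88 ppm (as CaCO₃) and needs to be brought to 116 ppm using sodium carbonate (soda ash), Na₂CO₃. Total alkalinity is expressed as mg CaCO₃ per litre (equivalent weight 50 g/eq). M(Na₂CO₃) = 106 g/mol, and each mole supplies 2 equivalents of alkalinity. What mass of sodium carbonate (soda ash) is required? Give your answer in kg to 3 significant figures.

Volume: 1360 m³ = 1,360,000 L.
Alkalinity to add: (116 − 88) = 28 mg/L as CaCO₃ × 1,360,000 L = 38,080 g as CaCO₃.
Equivalents: 38,080 g ÷ 50 g/eq = 761.6 eq.
Each mole of Na₂CO₃ supplies 2 eq, so 761.6 / 2 = 380.8 mol.
Mass: 380.8 mol × 106 g/mol = 40,360 g.

40.4 kg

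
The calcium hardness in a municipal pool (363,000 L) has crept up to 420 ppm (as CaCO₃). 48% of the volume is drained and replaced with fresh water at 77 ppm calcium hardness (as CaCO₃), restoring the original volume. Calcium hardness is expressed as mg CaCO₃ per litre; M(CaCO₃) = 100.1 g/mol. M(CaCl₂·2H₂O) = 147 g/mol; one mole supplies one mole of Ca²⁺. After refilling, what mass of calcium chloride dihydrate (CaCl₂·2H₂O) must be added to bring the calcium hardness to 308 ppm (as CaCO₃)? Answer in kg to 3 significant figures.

28.1 kg

After draining 48% and refilling: 420 × 0.52 + 77 × 0.48 = 255.36 ppm.
Deficit to target: 308 − 255.36 = 52.64 mg/L.
As CaCO₃: 52.64 mg/L × 363,000 L = 19,110 g; ÷ 100.1 = 190.9 mol Ca²⁺.
Mass: 190.9 × 147 = 28,060 g.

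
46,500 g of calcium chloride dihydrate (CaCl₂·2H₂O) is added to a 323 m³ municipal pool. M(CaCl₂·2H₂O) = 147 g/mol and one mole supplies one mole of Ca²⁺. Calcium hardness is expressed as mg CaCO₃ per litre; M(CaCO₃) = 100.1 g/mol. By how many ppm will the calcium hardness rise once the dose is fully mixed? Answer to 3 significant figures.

98.0 ppm

Volume: 323 m³ = 323,000 L.
Moles of Ca²⁺: 46,500 g ÷ 147 g/mol = 316.3 mol.
As CaCO₃: 316.3 mol × 100.1 g/mol = 31,660 g.
Rise: 31,660 g / 323,000 L × 1000 = 98.03 mg/L.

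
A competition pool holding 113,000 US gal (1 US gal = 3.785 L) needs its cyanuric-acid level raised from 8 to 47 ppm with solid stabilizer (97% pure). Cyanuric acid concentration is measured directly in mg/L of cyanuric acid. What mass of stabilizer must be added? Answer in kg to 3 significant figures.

Volume: 113,000 US gal × 3.785 L/gal = 427,705 L.
CYA to add: (47 − 8) = 39 mg/L × 427,705 L = 16,680 g cyanuric acid.
At 97% purity: 16,680 / 0.97 = 17,200 g product.

17.2 kg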